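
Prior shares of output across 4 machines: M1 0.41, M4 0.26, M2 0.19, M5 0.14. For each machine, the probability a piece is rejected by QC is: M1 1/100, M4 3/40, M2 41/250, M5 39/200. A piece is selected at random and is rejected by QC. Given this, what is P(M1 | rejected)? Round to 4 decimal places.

Unnormalized posteriors (prior × likelihood):
  M1: 0.41 × 0.01 = 0.0041
  M4: 0.26 × 0.075 = 0.0195
  M2: 0.19 × 0.164 = 0.03116
  M5: 0.14 × 0.195 = 0.0273
Sum = 0.08206.
P(M1 | evidence) = 0.0041 / 0.08206 ≈ 0.0500.

0.0500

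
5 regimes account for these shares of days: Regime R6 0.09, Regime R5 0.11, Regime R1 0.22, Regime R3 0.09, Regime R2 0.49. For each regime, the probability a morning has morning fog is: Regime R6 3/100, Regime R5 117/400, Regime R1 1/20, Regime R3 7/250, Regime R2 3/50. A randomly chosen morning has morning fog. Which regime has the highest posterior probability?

Regime R5

Compute prior × likelihood for every hypothesis:
  Regime R6: 0.09 × 0.03 = 0.0027
  Regime R5: 0.11 × 0.2925 = 0.032175
  Regime R1: 0.22 × 0.05 = 0.011
  Regime R3: 0.09 × 0.028 = 0.00252
  Regime R2: 0.49 × 0.06 = 0.0294
Sum = 0.077795.
Largest term belongs to Regime R5, so Regime R5 is most probable.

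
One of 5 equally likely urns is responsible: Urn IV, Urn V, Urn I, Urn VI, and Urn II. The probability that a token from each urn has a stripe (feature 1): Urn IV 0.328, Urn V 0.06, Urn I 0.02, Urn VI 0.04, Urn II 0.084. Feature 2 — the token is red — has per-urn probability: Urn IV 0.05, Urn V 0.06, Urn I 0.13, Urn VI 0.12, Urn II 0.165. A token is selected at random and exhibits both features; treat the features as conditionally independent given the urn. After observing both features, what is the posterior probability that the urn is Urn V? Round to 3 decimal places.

0.087

Since the prior is uniform, the posterior is proportional to the likelihood:
  Urn IV: 0.328 × 0.05 = 0.0164
  Urn V: 0.06 × 0.06 = 0.0036
  Urn I: 0.02 × 0.13 = 0.0026
  Urn VI: 0.04 × 0.12 = 0.0048
  Urn II: 0.084 × 0.165 = 0.01386
Normalizing constant = 0.04126.
P(Urn V | evidence) = 0.0036 / 0.04126 ≈ 0.087.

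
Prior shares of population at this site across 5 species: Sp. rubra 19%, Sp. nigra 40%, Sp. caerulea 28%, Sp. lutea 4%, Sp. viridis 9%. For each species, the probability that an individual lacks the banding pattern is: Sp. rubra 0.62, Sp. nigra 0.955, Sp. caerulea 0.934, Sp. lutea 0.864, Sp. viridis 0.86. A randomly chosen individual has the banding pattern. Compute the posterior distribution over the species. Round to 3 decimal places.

Taking complements, P(banded | each) = Sp. rubra 0.38, Sp. nigra 0.045, Sp. caerulea 0.066, Sp. lutea 0.136, Sp. viridis 0.14.
Compute prior × likelihood for every hypothesis:
  Sp. rubra: 0.19 × 0.38 = 0.0722
  Sp. nigra: 0.4 × 0.045 = 0.018
  Sp. caerulea: 0.28 × 0.066 = 0.01848
  Sp. lutea: 0.04 × 0.136 = 0.00544
  Sp. viridis: 0.09 × 0.14 = 0.0126
Normalizing constant = 0.12672.
P(Sp. rubra | banded) = 0.0722/0.12672 ≈ 0.570
P(Sp. nigra | banded) = 0.018/0.12672 ≈ 0.142
P(Sp. caerulea | banded) = 0.01848/0.12672 ≈ 0.146
P(Sp. lutea | banded) = 0.00544/0.12672 ≈ 0.043
P(Sp. viridis | banded) = 0.0126/0.12672 ≈ 0.099
(Check: 0.570+0.142+0.146+0.043+0.099 = 1.000.)

Sp. rubra 0.570, Sp. nigra 0.142, Sp. caerulea 0.146, Sp. lutea 0.043, Sp. viridis 0.099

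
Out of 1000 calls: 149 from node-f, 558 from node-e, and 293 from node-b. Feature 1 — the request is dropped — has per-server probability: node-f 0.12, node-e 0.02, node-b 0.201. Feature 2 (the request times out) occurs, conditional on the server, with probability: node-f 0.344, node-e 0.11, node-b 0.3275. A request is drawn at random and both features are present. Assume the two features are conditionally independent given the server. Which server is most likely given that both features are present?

node-b

Unnormalized posteriors (prior × likelihood):
  node-f: 0.149 × 0.12 × 0.344 = 0.00615072
  node-e: 0.558 × 0.02 × 0.11 = 0.0012276
  node-b: 0.293 × 0.201 × 0.3275 = 0.0192874575
Total = 0.0266657775.
Largest term belongs to node-b, so node-b is most probable.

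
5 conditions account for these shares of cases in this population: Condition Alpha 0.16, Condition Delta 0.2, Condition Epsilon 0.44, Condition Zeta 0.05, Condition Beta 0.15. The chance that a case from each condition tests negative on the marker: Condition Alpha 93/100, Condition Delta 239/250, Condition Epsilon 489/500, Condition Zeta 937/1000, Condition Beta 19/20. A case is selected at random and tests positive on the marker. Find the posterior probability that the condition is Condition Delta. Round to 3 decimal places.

0.218

Taking complements, P(marker-positive | each) = Condition Alpha 0.07, Condition Delta 0.044, Condition Epsilon 0.022, Condition Zeta 0.063, Condition Beta 0.05.
Unnormalized posteriors (prior × likelihood):
  Condition Alpha: 0.16 × 0.07 = 0.0112
  Condition Delta: 0.2 × 0.044 = 0.0088
  Condition Epsilon: 0.44 × 0.022 = 0.00968
  Condition Zeta: 0.05 × 0.063 = 0.00315
  Condition Beta: 0.15 × 0.05 = 0.0075
Sum = 0.04033.
P(Condition Delta | evidence) = 0.0088 / 0.04033 ≈ 0.218.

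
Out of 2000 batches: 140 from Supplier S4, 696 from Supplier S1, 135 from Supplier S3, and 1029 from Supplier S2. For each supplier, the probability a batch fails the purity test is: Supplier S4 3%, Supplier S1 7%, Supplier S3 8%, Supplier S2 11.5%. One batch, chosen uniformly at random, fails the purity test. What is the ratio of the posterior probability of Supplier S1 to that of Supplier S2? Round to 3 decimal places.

0.412

By Bayes' rule, posterior ∝ prior × likelihood:
  Supplier S4: 0.07 × 0.03 = 0.0021
  Supplier S1: 0.348 × 0.07 = 0.02436
  Supplier S3: 0.0675 × 0.08 = 0.0054
  Supplier S2: 0.5145 × 0.115 = 0.0591675
Sum = 0.0910275.
The ratio is 0.02436 / 0.0591675 (the normalizer cancels) = 0.412.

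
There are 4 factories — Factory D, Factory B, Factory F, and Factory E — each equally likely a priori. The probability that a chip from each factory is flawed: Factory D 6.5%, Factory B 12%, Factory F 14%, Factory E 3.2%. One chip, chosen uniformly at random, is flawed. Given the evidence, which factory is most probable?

Factory F

With a uniform prior (1/4 each), posterior ∝ likelihood:
  Factory D: 0.065
  Factory B: 0.12
  Factory F: 0.14
  Factory E: 0.032
Sum = 0.357.
Largest term belongs to Factory F, so Factory F is most probable.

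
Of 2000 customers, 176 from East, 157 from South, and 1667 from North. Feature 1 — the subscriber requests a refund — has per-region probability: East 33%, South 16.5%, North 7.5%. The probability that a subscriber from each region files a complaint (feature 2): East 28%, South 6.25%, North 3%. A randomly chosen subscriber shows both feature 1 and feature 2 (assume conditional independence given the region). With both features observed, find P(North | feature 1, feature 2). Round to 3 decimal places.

Compute prior × likelihood for every hypothesis:
  East: 0.088 × 0.33 × 0.28 = 0.0081312
  South: 0.0785 × 0.165 × 0.0625 = 0.00080953125
  North: 0.8335 × 0.075 × 0.03 = 0.001875375
Normalizing constant = 0.01081610625.
P(North | evidence) = 0.001875375 / 0.01081610625 ≈ 0.173.

0.173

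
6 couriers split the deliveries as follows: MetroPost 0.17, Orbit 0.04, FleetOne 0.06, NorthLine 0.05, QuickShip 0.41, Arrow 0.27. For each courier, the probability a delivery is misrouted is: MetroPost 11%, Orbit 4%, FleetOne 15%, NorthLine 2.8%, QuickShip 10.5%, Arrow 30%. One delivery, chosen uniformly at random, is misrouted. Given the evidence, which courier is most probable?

Arrow

Compute prior × likelihood for every hypothesis:
  MetroPost: 0.17 × 0.11 = 0.0187
  Orbit: 0.04 × 0.04 = 0.0016
  FleetOne: 0.06 × 0.15 = 0.009
  NorthLine: 0.05 × 0.028 = 0.0014
  QuickShip: 0.41 × 0.105 = 0.04305
  Arrow: 0.27 × 0.3 = 0.081
Sum = 0.15475.
Largest term belongs to Arrow, so Arrow is most probable.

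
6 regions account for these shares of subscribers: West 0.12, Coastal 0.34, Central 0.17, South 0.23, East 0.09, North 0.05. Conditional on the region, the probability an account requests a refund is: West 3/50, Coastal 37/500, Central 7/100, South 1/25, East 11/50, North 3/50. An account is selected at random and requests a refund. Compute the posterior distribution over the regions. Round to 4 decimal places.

West 0.0944, Coastal 0.3299, Central 0.1560, South 0.1206, East 0.2596, North 0.0393

Compute prior × likelihood for every hypothesis:
  West: 0.12 × 0.06 = 0.0072
  Coastal: 0.34 × 0.074 = 0.02516
  Central: 0.17 × 0.07 = 0.0119
  South: 0.23 × 0.04 = 0.0092
  East: 0.09 × 0.22 = 0.0198
  North: 0.05 × 0.06 = 0.003
Sum = 0.07626.
P(West | refund) = 0.0072/0.07626 ≈ 0.0944
P(Coastal | refund) = 0.02516/0.07626 ≈ 0.3299
P(Central | refund) = 0.0119/0.07626 ≈ 0.1560
P(South | refund) = 0.0092/0.07626 ≈ 0.1206
P(East | refund) = 0.0198/0.07626 ≈ 0.2596
P(North | refund) = 0.003/0.07626 ≈ 0.0393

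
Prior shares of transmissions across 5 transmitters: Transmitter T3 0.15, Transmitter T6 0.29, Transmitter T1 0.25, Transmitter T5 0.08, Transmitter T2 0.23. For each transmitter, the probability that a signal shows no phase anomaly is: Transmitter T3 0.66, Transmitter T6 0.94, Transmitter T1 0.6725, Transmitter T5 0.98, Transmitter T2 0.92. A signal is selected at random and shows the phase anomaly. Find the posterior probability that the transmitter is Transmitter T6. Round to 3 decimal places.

0.102

Taking complements, P(anomaly | each) = Transmitter T3 0.34, Transmitter T6 0.06, Transmitter T1 0.3275, Transmitter T5 0.02, Transmitter T2 0.08.
Compute prior × likelihood for every hypothesis:
  Transmitter T3: 0.15 × 0.34 = 0.051
  Transmitter T6: 0.29 × 0.06 = 0.0174
  Transmitter T1: 0.25 × 0.3275 = 0.081875
  Transmitter T5: 0.08 × 0.02 = 0.0016
  Transmitter T2: 0.23 × 0.08 = 0.0184
Normalizing constant = 0.170275.
P(Transmitter T6 | evidence) = 0.0174 / 0.170275 ≈ 0.102.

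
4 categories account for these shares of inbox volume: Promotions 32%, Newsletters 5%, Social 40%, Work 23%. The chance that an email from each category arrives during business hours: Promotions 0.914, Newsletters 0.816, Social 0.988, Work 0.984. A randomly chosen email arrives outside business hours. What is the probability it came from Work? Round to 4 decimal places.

Taking complements, P(off-hours | each) = Promotions 0.086, Newsletters 0.184, Social 0.012, Work 0.016.
Prior × likelihood for each hypothesis:
  Promotions: 0.32 × 0.086 = 0.02752
  Newsletters: 0.05 × 0.184 = 0.0092
  Social: 0.4 × 0.012 = 0.0048
  Work: 0.23 × 0.016 = 0.00368
Total = 0.0452.
P(Work | evidence) = 0.00368 / 0.0452 ≈ 0.0814.

0.0814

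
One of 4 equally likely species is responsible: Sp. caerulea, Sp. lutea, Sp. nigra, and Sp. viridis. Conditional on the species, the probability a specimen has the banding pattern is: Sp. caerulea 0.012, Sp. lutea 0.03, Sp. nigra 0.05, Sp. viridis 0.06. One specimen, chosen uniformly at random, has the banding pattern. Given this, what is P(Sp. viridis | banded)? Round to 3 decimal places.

With a uniform prior (1/4 each), posterior ∝ likelihood:
  Sp. caerulea: 0.012
  Sp. lutea: 0.03
  Sp. nigra: 0.05
  Sp. viridis: 0.06
Sum = 0.152.
P(Sp. viridis | evidence) = 0.06 / 0.152 ≈ 0.395.

0.395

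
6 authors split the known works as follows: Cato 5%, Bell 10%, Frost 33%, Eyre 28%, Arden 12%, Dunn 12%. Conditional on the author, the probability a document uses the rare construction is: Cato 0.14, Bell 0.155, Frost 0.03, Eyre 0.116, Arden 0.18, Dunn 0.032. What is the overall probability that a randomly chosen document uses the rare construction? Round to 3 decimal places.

By Bayes' rule, posterior ∝ prior × likelihood:
  Cato: 0.05 × 0.14 = 0.007
  Bell: 0.1 × 0.155 = 0.0155
  Frost: 0.33 × 0.03 = 0.0099
  Eyre: 0.28 × 0.116 = 0.03248
  Arden: 0.12 × 0.18 = 0.0216
  Dunn: 0.12 × 0.032 = 0.00384
P(rare-form) = 0.007 + 0.0155 + 0.0099 + 0.03248 + 0.0216 + 0.00384 = 0.09032 → 0.090.

0.090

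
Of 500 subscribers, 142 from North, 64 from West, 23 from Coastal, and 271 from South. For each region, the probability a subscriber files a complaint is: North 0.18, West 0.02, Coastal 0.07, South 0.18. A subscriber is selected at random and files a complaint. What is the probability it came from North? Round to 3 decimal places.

Prior × likelihood for each hypothesis:
  North: 0.284 × 0.18 = 0.05112
  West: 0.128 × 0.02 = 0.00256
  Coastal: 0.046 × 0.07 = 0.00322
  South: 0.542 × 0.18 = 0.09756
Total = 0.15446.
P(North | evidence) = 0.05112 / 0.15446 ≈ 0.331.

0.331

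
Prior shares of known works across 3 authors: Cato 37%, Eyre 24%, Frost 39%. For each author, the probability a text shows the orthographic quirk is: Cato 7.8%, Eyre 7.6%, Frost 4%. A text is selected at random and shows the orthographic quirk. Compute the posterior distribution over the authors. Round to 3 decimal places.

Prior × likelihood for each hypothesis:
  Cato: 0.37 × 0.078 = 0.02886
  Eyre: 0.24 × 0.076 = 0.01824
  Frost: 0.39 × 0.04 = 0.0156
Sum = 0.0627.
P(Cato | quirk) = 0.02886/0.0627 ≈ 0.460
P(Eyre | quirk) = 0.01824/0.0627 ≈ 0.291
P(Frost | quirk) = 0.0156/0.0627 ≈ 0.249

Cato 0.460, Eyre 0.291, Frost 0.249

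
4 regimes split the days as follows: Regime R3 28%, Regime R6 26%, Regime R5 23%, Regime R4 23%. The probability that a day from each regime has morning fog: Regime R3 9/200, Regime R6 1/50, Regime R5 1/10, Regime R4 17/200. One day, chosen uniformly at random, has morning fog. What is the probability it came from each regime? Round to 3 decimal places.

Regime R3 0.209, Regime R6 0.086, Regime R5 0.381, Regime R4 0.324

Unnormalized posteriors (prior × likelihood):
  Regime R3: 0.28 × 0.045 = 0.0126
  Regime R6: 0.26 × 0.02 = 0.0052
  Regime R5: 0.23 × 0.1 = 0.023
  Regime R4: 0.23 × 0.085 = 0.01955
Total = 0.06035.
P(Regime R3 | fog) = 0.0126/0.06035 ≈ 0.209
P(Regime R6 | fog) = 0.0052/0.06035 ≈ 0.086
P(Regime R5 | fog) = 0.023/0.06035 ≈ 0.381
P(Regime R4 | fog) = 0.01955/0.06035 ≈ 0.324
(Check: 0.209+0.086+0.381+0.324 = 1.000.)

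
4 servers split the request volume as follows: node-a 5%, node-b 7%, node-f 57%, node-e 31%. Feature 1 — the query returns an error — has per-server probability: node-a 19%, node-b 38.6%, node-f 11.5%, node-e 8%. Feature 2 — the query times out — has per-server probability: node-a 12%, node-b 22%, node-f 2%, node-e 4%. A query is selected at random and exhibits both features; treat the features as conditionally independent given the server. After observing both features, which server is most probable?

node-b

By Bayes' rule, posterior ∝ prior × likelihood:
  node-a: 0.05 × 0.19 × 0.12 = 0.00114
  node-b: 0.07 × 0.386 × 0.22 = 0.0059444
  node-f: 0.57 × 0.115 × 0.02 = 0.001311
  node-e: 0.31 × 0.08 × 0.04 = 0.000992
Sum = 0.0093874.
Largest term belongs to node-b, so node-b is most probable.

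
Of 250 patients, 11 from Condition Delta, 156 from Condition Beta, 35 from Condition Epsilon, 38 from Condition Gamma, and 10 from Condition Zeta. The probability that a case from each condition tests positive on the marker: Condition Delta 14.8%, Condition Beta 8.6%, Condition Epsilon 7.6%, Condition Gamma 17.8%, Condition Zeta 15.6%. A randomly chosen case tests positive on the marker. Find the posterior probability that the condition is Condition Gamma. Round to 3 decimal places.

0.260

By Bayes' rule, posterior ∝ prior × likelihood:
  Condition Delta: 0.044 × 0.148 = 0.006512
  Condition Beta: 0.624 × 0.086 = 0.053664
  Condition Epsilon: 0.14 × 0.076 = 0.01064
  Condition Gamma: 0.152 × 0.178 = 0.027056
  Condition Zeta: 0.04 × 0.156 = 0.00624
Total = 0.104112.
P(Condition Gamma | evidence) = 0.027056 / 0.104112 ≈ 0.260.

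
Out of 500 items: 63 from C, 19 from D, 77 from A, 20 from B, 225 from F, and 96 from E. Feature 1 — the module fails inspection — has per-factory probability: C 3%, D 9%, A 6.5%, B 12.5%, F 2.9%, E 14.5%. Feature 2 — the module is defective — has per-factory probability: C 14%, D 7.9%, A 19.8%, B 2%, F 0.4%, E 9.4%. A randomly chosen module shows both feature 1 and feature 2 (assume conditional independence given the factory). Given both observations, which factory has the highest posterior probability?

E

Compute prior × likelihood for every hypothesis:
  C: 0.126 × 0.03 × 0.14 = 0.0005292
  D: 0.038 × 0.09 × 0.079 = 0.00027018
  A: 0.154 × 0.065 × 0.198 = 0.00198198
  B: 0.04 × 0.125 × 0.02 = 0.0001
  F: 0.45 × 0.029 × 0.004 = 0.0000522
  E: 0.192 × 0.145 × 0.094 = 0.00261696
Total = 0.00555052.
Largest term belongs to E, so E is most probable.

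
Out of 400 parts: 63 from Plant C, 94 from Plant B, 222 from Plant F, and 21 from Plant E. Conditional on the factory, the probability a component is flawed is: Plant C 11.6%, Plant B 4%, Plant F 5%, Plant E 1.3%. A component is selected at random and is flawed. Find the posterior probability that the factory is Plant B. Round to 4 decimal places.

0.1676

Prior × likelihood for each hypothesis:
  Plant C: 0.1575 × 0.116 = 0.01827
  Plant B: 0.235 × 0.04 = 0.0094
  Plant F: 0.555 × 0.05 = 0.02775
  Plant E: 0.0525 × 0.013 = 0.0006825
Sum = 0.0561025.
P(Plant B | evidence) = 0.0094 / 0.0561025 ≈ 0.1676.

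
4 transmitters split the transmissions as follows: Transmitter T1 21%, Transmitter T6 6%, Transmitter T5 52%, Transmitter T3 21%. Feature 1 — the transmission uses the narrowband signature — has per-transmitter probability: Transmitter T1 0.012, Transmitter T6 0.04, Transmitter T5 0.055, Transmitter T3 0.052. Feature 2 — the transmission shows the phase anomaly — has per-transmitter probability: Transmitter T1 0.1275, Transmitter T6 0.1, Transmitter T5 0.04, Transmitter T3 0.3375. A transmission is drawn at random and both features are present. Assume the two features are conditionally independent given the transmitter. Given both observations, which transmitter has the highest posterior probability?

Compute prior × likelihood for every hypothesis:
  Transmitter T1: 0.21 × 0.012 × 0.1275 = 0.0003213
  Transmitter T6: 0.06 × 0.04 × 0.1 = 0.00024
  Transmitter T5: 0.52 × 0.055 × 0.04 = 0.001144
  Transmitter T3: 0.21 × 0.052 × 0.3375 = 0.0036855
Normalizing constant = 0.0053908.
Largest term belongs to Transmitter T3, so Transmitter T3 is most probable.

Transmitter T3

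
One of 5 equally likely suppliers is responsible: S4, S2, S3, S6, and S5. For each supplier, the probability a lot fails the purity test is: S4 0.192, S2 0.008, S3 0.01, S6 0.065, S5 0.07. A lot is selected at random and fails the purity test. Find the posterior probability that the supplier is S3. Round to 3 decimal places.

0.029

With a uniform prior (1/5 each), posterior ∝ likelihood:
  S4: 0.192
  S2: 0.008
  S3: 0.01
  S6: 0.065
  S5: 0.07
Total = 0.345.
P(S3 | evidence) = 0.01 / 0.345 ≈ 0.029.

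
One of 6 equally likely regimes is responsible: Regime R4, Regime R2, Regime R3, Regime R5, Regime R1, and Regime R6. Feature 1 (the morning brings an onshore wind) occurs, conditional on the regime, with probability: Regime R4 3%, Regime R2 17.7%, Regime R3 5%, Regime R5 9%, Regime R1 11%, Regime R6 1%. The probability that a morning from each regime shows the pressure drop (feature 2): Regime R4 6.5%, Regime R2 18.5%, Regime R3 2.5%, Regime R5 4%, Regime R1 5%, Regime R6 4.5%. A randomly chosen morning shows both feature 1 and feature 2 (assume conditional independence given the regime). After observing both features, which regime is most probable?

Regime R2

Since the prior is uniform, the posterior is proportional to the likelihood:
  Regime R4: 0.03 × 0.065 = 0.00195
  Regime R2: 0.177 × 0.185 = 0.032745
  Regime R3: 0.05 × 0.025 = 0.00125
  Regime R5: 0.09 × 0.04 = 0.0036
  Regime R1: 0.11 × 0.05 = 0.0055
  Regime R6: 0.01 × 0.045 = 0.00045
Total = 0.045495.
Largest term belongs to Regime R2, so Regime R2 is most probable.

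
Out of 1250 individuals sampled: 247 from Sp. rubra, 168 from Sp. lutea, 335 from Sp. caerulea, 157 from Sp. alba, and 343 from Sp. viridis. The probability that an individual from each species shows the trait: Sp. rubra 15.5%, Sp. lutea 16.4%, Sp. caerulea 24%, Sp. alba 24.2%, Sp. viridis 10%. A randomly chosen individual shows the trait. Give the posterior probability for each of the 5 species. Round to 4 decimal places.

Sp. rubra 0.1752, Sp. lutea 0.1261, Sp. caerulea 0.3679, Sp. alba 0.1739, Sp. viridis 0.1570

Unnormalized posteriors (prior × likelihood):
  Sp. rubra: 0.1976 × 0.155 = 0.030628
  Sp. lutea: 0.1344 × 0.164 = 0.0220416
  Sp. caerulea: 0.268 × 0.24 = 0.06432
  Sp. alba: 0.1256 × 0.242 = 0.0303952
  Sp. viridis: 0.2744 × 0.1 = 0.02744
Total = 0.1748248.
P(Sp. rubra | trait) = 0.030628/0.1748248 ≈ 0.1752
P(Sp. lutea | trait) = 0.0220416/0.1748248 ≈ 0.1261
P(Sp. caerulea | trait) = 0.06432/0.1748248 ≈ 0.3679
P(Sp. alba | trait) = 0.0303952/0.1748248 ≈ 0.1739
P(Sp. viridis | trait) = 0.02744/0.1748248 ≈ 0.1570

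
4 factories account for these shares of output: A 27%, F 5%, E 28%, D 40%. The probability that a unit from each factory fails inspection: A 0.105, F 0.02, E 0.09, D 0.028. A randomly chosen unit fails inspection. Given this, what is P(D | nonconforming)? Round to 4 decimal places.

Compute prior × likelihood for every hypothesis:
  A: 0.27 × 0.105 = 0.02835
  F: 0.05 × 0.02 = 0.001
  E: 0.28 × 0.09 = 0.0252
  D: 0.4 × 0.028 = 0.0112
Normalizing constant = 0.06575.
P(D | evidence) = 0.0112 / 0.06575 ≈ 0.1703.

0.1703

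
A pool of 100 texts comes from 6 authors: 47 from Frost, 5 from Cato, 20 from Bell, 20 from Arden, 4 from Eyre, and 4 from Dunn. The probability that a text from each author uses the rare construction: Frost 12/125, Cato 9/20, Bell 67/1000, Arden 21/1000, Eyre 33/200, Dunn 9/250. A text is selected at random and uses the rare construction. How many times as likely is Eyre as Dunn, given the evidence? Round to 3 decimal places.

4.583

Unnormalized posteriors (prior × likelihood):
  Frost: 0.47 × 0.096 = 0.04512
  Cato: 0.05 × 0.45 = 0.0225
  Bell: 0.2 × 0.067 = 0.0134
  Arden: 0.2 × 0.021 = 0.0042
  Eyre: 0.04 × 0.165 = 0.0066
  Dunn: 0.04 × 0.036 = 0.00144
Normalizing constant = 0.09326.
The ratio is 0.0066 / 0.00144 (the normalizer cancels) = 4.583.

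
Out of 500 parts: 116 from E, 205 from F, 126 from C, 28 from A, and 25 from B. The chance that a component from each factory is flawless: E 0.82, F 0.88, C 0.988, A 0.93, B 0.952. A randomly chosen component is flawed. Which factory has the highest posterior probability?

F

Taking complements, P(flawed | each) = E 0.18, F 0.12, C 0.012, A 0.07, B 0.048.
Compute prior × likelihood for every hypothesis:
  E: 0.232 × 0.18 = 0.04176
  F: 0.41 × 0.12 = 0.0492
  C: 0.252 × 0.012 = 0.003024
  A: 0.056 × 0.07 = 0.00392
  B: 0.05 × 0.048 = 0.0024
Total = 0.100304.
Largest term belongs to F, so F is most probable.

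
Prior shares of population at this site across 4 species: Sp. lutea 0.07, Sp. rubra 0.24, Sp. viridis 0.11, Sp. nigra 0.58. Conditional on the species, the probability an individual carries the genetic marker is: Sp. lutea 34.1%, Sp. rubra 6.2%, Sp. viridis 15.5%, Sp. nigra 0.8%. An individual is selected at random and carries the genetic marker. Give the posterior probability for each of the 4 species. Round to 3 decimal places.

Sp. lutea 0.395, Sp. rubra 0.246, Sp. viridis 0.282, Sp. nigra 0.077

Unnormalized posteriors (prior × likelihood):
  Sp. lutea: 0.07 × 0.341 = 0.02387
  Sp. rubra: 0.24 × 0.062 = 0.01488
  Sp. viridis: 0.11 × 0.155 = 0.01705
  Sp. nigra: 0.58 × 0.008 = 0.00464
Total = 0.06044.
P(Sp. lutea | marker) = 0.02387/0.06044 ≈ 0.395
P(Sp. rubra | marker) = 0.01488/0.06044 ≈ 0.246
P(Sp. viridis | marker) = 0.01705/0.06044 ≈ 0.282
P(Sp. nigra | marker) = 0.00464/0.06044 ≈ 0.077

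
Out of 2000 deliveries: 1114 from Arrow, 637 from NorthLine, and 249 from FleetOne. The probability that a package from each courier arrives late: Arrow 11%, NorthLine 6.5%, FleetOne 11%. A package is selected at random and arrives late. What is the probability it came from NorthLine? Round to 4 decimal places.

0.2164

By Bayes' rule, posterior ∝ prior × likelihood:
  Arrow: 0.557 × 0.11 = 0.06127
  NorthLine: 0.3185 × 0.065 = 0.0207025
  FleetOne: 0.1245 × 0.11 = 0.013695
Normalizing constant = 0.0956675.
P(NorthLine | evidence) = 0.0207025 / 0.0956675 ≈ 0.2164.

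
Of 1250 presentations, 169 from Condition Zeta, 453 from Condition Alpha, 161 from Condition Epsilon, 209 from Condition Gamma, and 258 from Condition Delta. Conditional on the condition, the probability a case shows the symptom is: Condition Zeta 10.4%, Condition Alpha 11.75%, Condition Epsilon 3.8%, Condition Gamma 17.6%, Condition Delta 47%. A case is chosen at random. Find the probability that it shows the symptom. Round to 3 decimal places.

Unnormalized posteriors (prior × likelihood):
  Condition Zeta: 0.1352 × 0.104 = 0.0140608
  Condition Alpha: 0.3624 × 0.1175 = 0.042582
  Condition Epsilon: 0.1288 × 0.038 = 0.0048944
  Condition Gamma: 0.1672 × 0.176 = 0.0294272
  Condition Delta: 0.2064 × 0.47 = 0.097008
P(symptomatic) = 0.0140608 + 0.042582 + 0.0048944 + 0.0294272 + 0.097008 = 0.1879724 → 0.188.

0.188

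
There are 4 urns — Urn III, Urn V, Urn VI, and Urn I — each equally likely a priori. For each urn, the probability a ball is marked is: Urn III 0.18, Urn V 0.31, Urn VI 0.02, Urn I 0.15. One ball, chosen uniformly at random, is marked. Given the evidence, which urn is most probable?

Urn V

With a uniform prior (1/4 each), posterior ∝ likelihood:
  Urn III: 0.18
  Urn V: 0.31
  Urn VI: 0.02
  Urn I: 0.15
Sum = 0.66.
Largest term belongs to Urn V, so Urn V is most probable.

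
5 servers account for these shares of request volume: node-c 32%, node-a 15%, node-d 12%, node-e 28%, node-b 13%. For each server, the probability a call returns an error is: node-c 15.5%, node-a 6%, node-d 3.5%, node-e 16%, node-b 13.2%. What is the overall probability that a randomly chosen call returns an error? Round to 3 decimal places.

Prior × likelihood for each hypothesis:
  node-c: 0.32 × 0.155 = 0.0496
  node-a: 0.15 × 0.06 = 0.009
  node-d: 0.12 × 0.035 = 0.0042
  node-e: 0.28 × 0.16 = 0.0448
  node-b: 0.13 × 0.132 = 0.01716
P(error) = 0.0496 + 0.009 + 0.0042 + 0.0448 + 0.01716 = 0.12476 → 0.125.

0.125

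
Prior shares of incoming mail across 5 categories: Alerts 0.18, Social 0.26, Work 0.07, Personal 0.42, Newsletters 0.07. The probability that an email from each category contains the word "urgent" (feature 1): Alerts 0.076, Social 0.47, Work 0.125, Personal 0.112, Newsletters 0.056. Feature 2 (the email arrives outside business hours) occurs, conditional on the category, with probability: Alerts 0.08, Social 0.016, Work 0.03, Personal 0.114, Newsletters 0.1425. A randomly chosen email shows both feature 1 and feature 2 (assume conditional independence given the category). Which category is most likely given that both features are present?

Compute prior × likelihood for every hypothesis:
  Alerts: 0.18 × 0.076 × 0.08 = 0.0010944
  Social: 0.26 × 0.47 × 0.016 = 0.0019552
  Work: 0.07 × 0.125 × 0.03 = 0.0002625
  Personal: 0.42 × 0.112 × 0.114 = 0.00536256
  Newsletters: 0.07 × 0.056 × 0.1425 = 0.0005586
Total = 0.00923326.
Largest term belongs to Personal, so Personal is most probable.

Personal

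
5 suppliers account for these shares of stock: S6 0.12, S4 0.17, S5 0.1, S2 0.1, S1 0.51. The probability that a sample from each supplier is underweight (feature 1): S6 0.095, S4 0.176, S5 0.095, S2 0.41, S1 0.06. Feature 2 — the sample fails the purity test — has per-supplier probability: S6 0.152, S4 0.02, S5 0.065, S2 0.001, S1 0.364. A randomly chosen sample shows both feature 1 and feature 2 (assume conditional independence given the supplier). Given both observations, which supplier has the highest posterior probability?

Unnormalized posteriors (prior × likelihood):
  S6: 0.12 × 0.095 × 0.152 = 0.0017328
  S4: 0.17 × 0.176 × 0.02 = 0.0005984
  S5: 0.1 × 0.095 × 0.065 = 0.0006175
  S2: 0.1 × 0.41 × 0.001 = 0.000041
  S1: 0.51 × 0.06 × 0.364 = 0.0111384
Total = 0.0141281.
Largest term belongs to S1, so S1 is most probable.

S1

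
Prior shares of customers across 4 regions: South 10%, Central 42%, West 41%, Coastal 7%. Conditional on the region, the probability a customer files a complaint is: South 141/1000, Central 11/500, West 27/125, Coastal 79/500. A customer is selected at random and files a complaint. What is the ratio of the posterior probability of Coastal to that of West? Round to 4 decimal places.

Unnormalized posteriors (prior × likelihood):
  South: 0.1 × 0.141 = 0.0141
  Central: 0.42 × 0.022 = 0.00924
  West: 0.41 × 0.216 = 0.08856
  Coastal: 0.07 × 0.158 = 0.01106
Sum = 0.12296.
The ratio is 0.01106 / 0.08856 (the normalizer cancels) = 0.1249.

0.1249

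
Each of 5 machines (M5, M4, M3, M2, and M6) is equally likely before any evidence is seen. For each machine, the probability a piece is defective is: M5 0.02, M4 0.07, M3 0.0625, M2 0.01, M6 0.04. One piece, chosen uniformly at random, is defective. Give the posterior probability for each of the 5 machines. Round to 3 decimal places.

M5 0.099, M4 0.346, M3 0.309, M2 0.049, M6 0.198

Since the prior is uniform, the posterior is proportional to the likelihood:
  M5: 0.02
  M4: 0.07
  M3: 0.0625
  M2: 0.01
  M6: 0.04
Normalizing constant = 0.2025.
P(M5 | defective) = 0.02/0.2025 ≈ 0.099
P(M4 | defective) = 0.07/0.2025 ≈ 0.346
P(M3 | defective) = 0.0625/0.2025 ≈ 0.309
P(M2 | defective) = 0.01/0.2025 ≈ 0.049
P(M6 | defective) = 0.04/0.2025 ≈ 0.198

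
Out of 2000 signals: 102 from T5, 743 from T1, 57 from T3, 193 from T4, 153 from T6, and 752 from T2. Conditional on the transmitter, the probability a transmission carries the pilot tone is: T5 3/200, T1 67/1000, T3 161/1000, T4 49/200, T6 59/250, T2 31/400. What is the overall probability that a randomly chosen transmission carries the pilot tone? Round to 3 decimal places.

Compute prior × likelihood for every hypothesis:
  T5: 0.051 × 0.015 = 0.000765
  T1: 0.3715 × 0.067 = 0.0248905
  T3: 0.0285 × 0.161 = 0.0045885
  T4: 0.0965 × 0.245 = 0.0236425
  T6: 0.0765 × 0.236 = 0.018054
  T2: 0.376 × 0.0775 = 0.02914
P(pilot) = 0.000765 + 0.0248905 + 0.0045885 + 0.0236425 + 0.018054 + 0.02914 = 0.1010805 → 0.101.

0.101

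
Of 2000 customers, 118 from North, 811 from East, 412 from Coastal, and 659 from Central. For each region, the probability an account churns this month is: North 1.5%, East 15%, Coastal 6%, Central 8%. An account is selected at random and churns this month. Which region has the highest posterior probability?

East

Prior × likelihood for each hypothesis:
  North: 0.059 × 0.015 = 0.000885
  East: 0.4055 × 0.15 = 0.060825
  Coastal: 0.206 × 0.06 = 0.01236
  Central: 0.3295 × 0.08 = 0.02636
Normalizing constant = 0.10043.
Largest term belongs to East, so East is most probable.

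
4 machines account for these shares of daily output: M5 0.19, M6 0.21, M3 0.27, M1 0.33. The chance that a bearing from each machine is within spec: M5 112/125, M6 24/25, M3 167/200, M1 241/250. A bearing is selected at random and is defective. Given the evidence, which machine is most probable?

Taking complements, P(defective | each) = M5 0.104, M6 0.04, M3 0.165, M1 0.036.
Prior × likelihood for each hypothesis:
  M5: 0.19 × 0.104 = 0.01976
  M6: 0.21 × 0.04 = 0.0084
  M3: 0.27 × 0.165 = 0.04455
  M1: 0.33 × 0.036 = 0.01188
Normalizing constant = 0.08459.
Largest term belongs to M3, so M3 is most probable.

M3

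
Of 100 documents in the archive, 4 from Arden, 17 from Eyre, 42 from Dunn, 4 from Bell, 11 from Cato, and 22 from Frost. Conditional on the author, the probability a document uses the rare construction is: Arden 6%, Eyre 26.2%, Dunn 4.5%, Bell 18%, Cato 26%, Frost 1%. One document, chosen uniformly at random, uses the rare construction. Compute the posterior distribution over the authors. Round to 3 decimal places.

Arden 0.023, Eyre 0.429, Dunn 0.182, Bell 0.069, Cato 0.275, Frost 0.021

Prior × likelihood for each hypothesis:
  Arden: 0.04 × 0.06 = 0.0024
  Eyre: 0.17 × 0.262 = 0.04454
  Dunn: 0.42 × 0.045 = 0.0189
  Bell: 0.04 × 0.18 = 0.0072
  Cato: 0.11 × 0.26 = 0.0286
  Frost: 0.22 × 0.01 = 0.0022
Sum = 0.10384.
P(Arden | rare-form) = 0.0024/0.10384 ≈ 0.023
P(Eyre | rare-form) = 0.04454/0.10384 ≈ 0.429
P(Dunn | rare-form) = 0.0189/0.10384 ≈ 0.182
P(Bell | rare-form) = 0.0072/0.10384 ≈ 0.069
P(Cato | rare-form) = 0.0286/0.10384 ≈ 0.275
P(Frost | rare-form) = 0.0022/0.10384 ≈ 0.021
(Check: 0.023+0.429+0.182+0.069+0.275+0.021 = 0.999.)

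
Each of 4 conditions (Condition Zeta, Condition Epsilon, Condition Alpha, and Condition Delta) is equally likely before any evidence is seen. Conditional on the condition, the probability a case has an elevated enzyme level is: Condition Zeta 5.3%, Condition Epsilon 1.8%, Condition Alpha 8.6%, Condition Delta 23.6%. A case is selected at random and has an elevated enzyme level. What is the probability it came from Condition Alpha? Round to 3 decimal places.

0.219

With a uniform prior (1/4 each), posterior ∝ likelihood:
  Condition Zeta: 0.053
  Condition Epsilon: 0.018
  Condition Alpha: 0.086
  Condition Delta: 0.236
Normalizing constant = 0.393.
P(Condition Alpha | evidence) = 0.086 / 0.393 ≈ 0.219.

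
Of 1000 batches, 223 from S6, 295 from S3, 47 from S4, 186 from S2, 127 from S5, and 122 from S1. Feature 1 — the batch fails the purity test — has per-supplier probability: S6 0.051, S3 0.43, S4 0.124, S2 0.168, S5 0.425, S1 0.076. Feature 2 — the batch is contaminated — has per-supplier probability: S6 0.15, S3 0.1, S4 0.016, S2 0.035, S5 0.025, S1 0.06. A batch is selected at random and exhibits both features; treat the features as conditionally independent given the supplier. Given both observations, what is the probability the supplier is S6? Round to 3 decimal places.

0.098

Unnormalized posteriors (prior × likelihood):
  S6: 0.223 × 0.051 × 0.15 = 0.00170595
  S3: 0.295 × 0.43 × 0.1 = 0.012685
  S4: 0.047 × 0.124 × 0.016 = 0.000093248
  S2: 0.186 × 0.168 × 0.035 = 0.00109368
  S5: 0.127 × 0.425 × 0.025 = 0.001349375
  S1: 0.122 × 0.076 × 0.06 = 0.00055632
Total = 0.017483573.
P(S6 | evidence) = 0.00170595 / 0.017483573 ≈ 0.098.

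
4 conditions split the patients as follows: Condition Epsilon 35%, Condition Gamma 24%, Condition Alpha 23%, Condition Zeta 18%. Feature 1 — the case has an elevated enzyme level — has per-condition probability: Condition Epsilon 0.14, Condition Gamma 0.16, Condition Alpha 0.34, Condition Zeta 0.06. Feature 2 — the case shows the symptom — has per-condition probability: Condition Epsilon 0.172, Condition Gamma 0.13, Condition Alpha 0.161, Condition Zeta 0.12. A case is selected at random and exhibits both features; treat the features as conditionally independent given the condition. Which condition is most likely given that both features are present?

Prior × likelihood for each hypothesis:
  Condition Epsilon: 0.35 × 0.14 × 0.172 = 0.008428
  Condition Gamma: 0.24 × 0.16 × 0.13 = 0.004992
  Condition Alpha: 0.23 × 0.34 × 0.161 = 0.0125902
  Condition Zeta: 0.18 × 0.06 × 0.12 = 0.001296
Normalizing constant = 0.0273062.
Largest term belongs to Condition Alpha, so Condition Alpha is most probable.

Condition Alpha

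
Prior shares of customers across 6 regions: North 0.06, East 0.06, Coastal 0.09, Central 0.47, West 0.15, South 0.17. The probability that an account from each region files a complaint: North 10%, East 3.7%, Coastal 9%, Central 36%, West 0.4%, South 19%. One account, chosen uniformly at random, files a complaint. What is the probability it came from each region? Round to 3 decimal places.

Unnormalized posteriors (prior × likelihood):
  North: 0.06 × 0.1 = 0.006
  East: 0.06 × 0.037 = 0.00222
  Coastal: 0.09 × 0.09 = 0.0081
  Central: 0.47 × 0.36 = 0.1692
  West: 0.15 × 0.004 = 0.0006
  South: 0.17 × 0.19 = 0.0323
Sum = 0.21842.
P(North | complaint) = 0.006/0.21842 ≈ 0.027
P(East | complaint) = 0.00222/0.21842 ≈ 0.010
P(Coastal | complaint) = 0.0081/0.21842 ≈ 0.037
P(Central | complaint) = 0.1692/0.21842 ≈ 0.775
P(West | complaint) = 0.0006/0.21842 ≈ 0.003
P(South | complaint) = 0.0323/0.21842 ≈ 0.148
(Check: 0.027+0.010+0.037+0.775+0.003+0.148 = 1.000.)

North 0.027, East 0.010, Coastal 0.037, Central 0.775, West 0.003, South 0.148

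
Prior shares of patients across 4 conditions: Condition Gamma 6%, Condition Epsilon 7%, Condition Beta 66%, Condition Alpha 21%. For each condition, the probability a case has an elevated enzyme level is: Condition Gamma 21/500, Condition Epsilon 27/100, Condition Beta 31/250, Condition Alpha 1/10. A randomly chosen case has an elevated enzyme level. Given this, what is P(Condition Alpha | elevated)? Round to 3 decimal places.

0.169

Prior × likelihood for each hypothesis:
  Condition Gamma: 0.06 × 0.042 = 0.00252
  Condition Epsilon: 0.07 × 0.27 = 0.0189
  Condition Beta: 0.66 × 0.124 = 0.08184
  Condition Alpha: 0.21 × 0.1 = 0.021
Normalizing constant = 0.12426.
P(Condition Alpha | evidence) = 0.021 / 0.12426 ≈ 0.169.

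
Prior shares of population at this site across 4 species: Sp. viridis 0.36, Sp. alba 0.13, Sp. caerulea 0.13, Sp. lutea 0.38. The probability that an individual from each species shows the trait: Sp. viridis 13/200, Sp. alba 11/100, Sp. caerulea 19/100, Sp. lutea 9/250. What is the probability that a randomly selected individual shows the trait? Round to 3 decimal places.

0.076

By Bayes' rule, posterior ∝ prior × likelihood:
  Sp. viridis: 0.36 × 0.065 = 0.0234
  Sp. alba: 0.13 × 0.11 = 0.0143
  Sp. caerulea: 0.13 × 0.19 = 0.0247
  Sp. lutea: 0.38 × 0.036 = 0.01368
P(trait) = 0.0234 + 0.0143 + 0.0247 + 0.01368 = 0.07608 → 0.076.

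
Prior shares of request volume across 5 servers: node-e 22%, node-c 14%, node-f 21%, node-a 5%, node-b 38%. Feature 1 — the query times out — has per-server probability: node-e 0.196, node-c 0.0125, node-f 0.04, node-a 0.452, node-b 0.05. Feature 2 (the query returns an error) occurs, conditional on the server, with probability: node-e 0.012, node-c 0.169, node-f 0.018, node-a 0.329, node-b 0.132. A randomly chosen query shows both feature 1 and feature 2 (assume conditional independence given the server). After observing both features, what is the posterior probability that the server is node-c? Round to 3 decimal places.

0.027

By Bayes' rule, posterior ∝ prior × likelihood:
  node-e: 0.22 × 0.196 × 0.012 = 0.00051744
  node-c: 0.14 × 0.0125 × 0.169 = 0.00029575
  node-f: 0.21 × 0.04 × 0.018 = 0.0001512
  node-a: 0.05 × 0.452 × 0.329 = 0.0074354
  node-b: 0.38 × 0.05 × 0.132 = 0.002508
Normalizing constant = 0.01090779.
P(node-c | evidence) = 0.00029575 / 0.01090779 ≈ 0.027.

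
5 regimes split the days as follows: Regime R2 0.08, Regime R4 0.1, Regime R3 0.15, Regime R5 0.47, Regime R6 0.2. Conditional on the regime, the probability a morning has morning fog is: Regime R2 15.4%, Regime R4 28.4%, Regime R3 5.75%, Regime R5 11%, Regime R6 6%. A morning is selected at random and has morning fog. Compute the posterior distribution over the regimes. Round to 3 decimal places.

Regime R2 0.109, Regime R4 0.251, Regime R3 0.076, Regime R5 0.457, Regime R6 0.106

By Bayes' rule, posterior ∝ prior × likelihood:
  Regime R2: 0.08 × 0.154 = 0.01232
  Regime R4: 0.1 × 0.284 = 0.0284
  Regime R3: 0.15 × 0.0575 = 0.008625
  Regime R5: 0.47 × 0.11 = 0.0517
  Regime R6: 0.2 × 0.06 = 0.012
Sum = 0.113045.
P(Regime R2 | fog) = 0.01232/0.113045 ≈ 0.109
P(Regime R4 | fog) = 0.0284/0.113045 ≈ 0.251
P(Regime R3 | fog) = 0.008625/0.113045 ≈ 0.076
P(Regime R5 | fog) = 0.0517/0.113045 ≈ 0.457
P(Regime R6 | fog) = 0.012/0.113045 ≈ 0.106
(Check: 0.109+0.251+0.076+0.457+0.106 = 0.999.)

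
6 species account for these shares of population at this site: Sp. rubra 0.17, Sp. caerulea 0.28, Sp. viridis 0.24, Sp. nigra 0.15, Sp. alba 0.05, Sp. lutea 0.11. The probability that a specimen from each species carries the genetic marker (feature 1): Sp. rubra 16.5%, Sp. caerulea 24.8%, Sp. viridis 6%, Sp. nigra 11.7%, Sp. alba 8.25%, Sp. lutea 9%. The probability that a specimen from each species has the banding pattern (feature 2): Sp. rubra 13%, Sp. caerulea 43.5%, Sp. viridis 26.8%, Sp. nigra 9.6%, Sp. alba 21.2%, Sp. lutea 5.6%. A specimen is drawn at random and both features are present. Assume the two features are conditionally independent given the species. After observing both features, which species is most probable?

Sp. caerulea

By Bayes' rule, posterior ∝ prior × likelihood:
  Sp. rubra: 0.17 × 0.165 × 0.13 = 0.0036465
  Sp. caerulea: 0.28 × 0.248 × 0.435 = 0.0302064
  Sp. viridis: 0.24 × 0.06 × 0.268 = 0.0038592
  Sp. nigra: 0.15 × 0.117 × 0.096 = 0.0016848
  Sp. alba: 0.05 × 0.0825 × 0.212 = 0.0008745
  Sp. lutea: 0.11 × 0.09 × 0.056 = 0.0005544
Sum = 0.0408258.
Largest term belongs to Sp. caerulea, so Sp. caerulea is most probable.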